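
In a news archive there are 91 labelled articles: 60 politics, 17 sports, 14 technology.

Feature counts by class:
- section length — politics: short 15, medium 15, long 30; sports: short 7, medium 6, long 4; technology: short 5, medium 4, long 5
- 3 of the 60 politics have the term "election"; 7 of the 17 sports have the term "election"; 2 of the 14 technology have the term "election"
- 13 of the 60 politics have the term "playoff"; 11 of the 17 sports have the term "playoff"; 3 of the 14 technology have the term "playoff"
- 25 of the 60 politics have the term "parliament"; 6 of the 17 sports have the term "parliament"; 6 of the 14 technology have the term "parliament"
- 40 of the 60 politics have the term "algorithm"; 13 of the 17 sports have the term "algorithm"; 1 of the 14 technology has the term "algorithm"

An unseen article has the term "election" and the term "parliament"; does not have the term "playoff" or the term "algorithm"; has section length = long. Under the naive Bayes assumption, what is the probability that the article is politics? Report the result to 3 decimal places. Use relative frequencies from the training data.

politics: (60/91) × (30/60) × (3/60) × (47/60) × (25/60) × (20/60) ≈ 0.00179335
sports: (17/91) × (4/17) × (7/17) × (6/17) × (6/17) × (4/17) ≈ 0.000530498
technology: (14/91) × (5/14) × (2/14) × (11/14) × (6/14) × (13/14) ≈ 0.00245433
P(politics | x) = 0.00179335 / 0.004778178 ≈ 0.375

0.375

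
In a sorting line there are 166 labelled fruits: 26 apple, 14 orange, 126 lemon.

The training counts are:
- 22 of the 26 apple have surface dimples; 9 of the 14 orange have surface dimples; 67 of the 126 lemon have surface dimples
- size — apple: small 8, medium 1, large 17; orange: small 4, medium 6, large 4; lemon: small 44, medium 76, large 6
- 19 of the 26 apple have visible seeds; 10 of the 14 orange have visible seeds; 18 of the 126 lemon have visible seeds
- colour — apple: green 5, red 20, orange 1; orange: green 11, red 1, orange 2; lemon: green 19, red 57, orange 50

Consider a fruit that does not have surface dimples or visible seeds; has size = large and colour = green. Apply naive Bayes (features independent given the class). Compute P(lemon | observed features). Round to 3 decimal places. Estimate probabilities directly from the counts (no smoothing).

apple: (26/166) × (4/26) × (17/26) × (7/26) × (5/26) ≈ 0.000815734
orange: (14/166) × (5/14) × (4/14) × (4/14) × (11/14) ≈ 0.00193193
lemon: (126/166) × (59/126) × (6/126) × (108/126) × (19/126) ≈ 0.00218756
P(lemon | x) = 0.00218756 / 0.004935224 ≈ 0.443

0.443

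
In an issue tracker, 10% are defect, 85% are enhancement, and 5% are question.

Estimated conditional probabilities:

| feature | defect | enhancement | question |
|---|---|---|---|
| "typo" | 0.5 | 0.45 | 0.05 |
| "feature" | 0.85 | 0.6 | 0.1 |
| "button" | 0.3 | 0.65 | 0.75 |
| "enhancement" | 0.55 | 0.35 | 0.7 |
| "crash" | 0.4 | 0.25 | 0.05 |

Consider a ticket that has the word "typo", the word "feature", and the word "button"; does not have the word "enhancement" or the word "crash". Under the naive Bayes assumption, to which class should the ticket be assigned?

enhancement

defect: 0.1 × 0.5 × 0.85 × 0.3 × (1−0.55) × (1−0.4) = 0.0034425
enhancement: 0.85 × 0.45 × 0.6 × 0.65 × (1−0.35) × (1−0.25) = 0.0727228125
question: 0.05 × 0.05 × 0.1 × 0.75 × (1−0.7) × (1−0.05) = 0.0000534375
Highest score → enhancement.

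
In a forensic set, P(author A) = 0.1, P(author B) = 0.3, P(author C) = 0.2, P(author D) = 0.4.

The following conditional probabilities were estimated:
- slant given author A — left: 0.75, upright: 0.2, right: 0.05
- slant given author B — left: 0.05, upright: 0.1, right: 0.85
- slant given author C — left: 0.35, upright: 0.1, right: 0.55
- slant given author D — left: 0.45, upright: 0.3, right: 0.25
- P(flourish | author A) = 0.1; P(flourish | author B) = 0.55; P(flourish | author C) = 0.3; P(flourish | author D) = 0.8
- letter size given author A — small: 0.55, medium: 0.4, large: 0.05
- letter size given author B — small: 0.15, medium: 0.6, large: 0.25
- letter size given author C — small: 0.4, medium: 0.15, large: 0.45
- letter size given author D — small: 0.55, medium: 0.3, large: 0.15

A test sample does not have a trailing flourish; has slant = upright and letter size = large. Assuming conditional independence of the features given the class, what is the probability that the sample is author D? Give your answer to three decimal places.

0.254

author A: 0.1 × 0.2 × (1−0.1) × 0.05 = 0.0009
author B: 0.3 × 0.1 × (1−0.55) × 0.25 = 0.003375
author C: 0.2 × 0.1 × (1−0.3) × 0.45 = 0.0063
author D: 0.4 × 0.3 × (1−0.8) × 0.15 = 0.0036
P(author D | x) = 0.0036 / 0.014175 ≈ 0.254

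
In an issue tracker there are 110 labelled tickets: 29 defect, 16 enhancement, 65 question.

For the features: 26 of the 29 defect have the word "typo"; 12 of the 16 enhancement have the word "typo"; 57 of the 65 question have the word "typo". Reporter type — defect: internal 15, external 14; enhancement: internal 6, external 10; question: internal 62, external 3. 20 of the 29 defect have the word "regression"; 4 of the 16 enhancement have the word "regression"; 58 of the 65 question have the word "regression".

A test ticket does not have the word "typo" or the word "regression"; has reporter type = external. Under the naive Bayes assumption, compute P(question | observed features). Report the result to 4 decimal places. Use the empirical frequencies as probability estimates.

defect: (29/110) × (3/29) × (14/29) × (9/29) ≈ 0.00408604
enhancement: (16/110) × (4/16) × (10/16) × (12/16) ≈ 0.0170455
question: (65/110) × (8/65) × (3/65) × (7/65) ≈ 0.000361485
P(question | x) = 0.000361485 / 0.021493025 ≈ 0.0168

0.0168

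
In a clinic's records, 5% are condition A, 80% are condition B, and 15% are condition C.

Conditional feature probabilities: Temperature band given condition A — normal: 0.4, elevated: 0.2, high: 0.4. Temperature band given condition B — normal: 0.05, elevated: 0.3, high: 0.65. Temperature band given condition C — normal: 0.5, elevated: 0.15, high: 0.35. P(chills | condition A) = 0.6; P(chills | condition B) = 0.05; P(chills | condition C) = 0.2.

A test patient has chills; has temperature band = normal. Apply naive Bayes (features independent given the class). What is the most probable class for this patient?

condition C

condition A: 0.05 × 0.4 × 0.6 = 0.012
condition B: 0.8 × 0.05 × 0.05 = 0.002
condition C: 0.15 × 0.5 × 0.2 = 0.015
Highest score → condition C.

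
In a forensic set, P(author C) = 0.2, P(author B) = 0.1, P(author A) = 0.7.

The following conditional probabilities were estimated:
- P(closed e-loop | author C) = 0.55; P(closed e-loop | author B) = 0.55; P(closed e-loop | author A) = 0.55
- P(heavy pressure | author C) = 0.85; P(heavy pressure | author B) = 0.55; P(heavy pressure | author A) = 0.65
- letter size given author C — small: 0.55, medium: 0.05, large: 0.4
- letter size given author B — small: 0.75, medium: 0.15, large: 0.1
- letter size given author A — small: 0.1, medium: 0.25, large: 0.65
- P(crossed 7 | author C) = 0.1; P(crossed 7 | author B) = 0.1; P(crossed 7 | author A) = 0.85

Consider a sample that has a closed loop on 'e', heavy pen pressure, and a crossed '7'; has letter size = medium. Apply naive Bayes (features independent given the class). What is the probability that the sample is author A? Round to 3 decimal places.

author C: 0.2 × 0.55 × 0.85 × 0.05 × 0.1 = 0.0004675
author B: 0.1 × 0.55 × 0.55 × 0.15 × 0.1 = 0.00045375
author A: 0.7 × 0.55 × 0.65 × 0.25 × 0.85 = 0.053178125
P(author A | x) = 0.053178125 / 0.054099375 ≈ 0.983

0.983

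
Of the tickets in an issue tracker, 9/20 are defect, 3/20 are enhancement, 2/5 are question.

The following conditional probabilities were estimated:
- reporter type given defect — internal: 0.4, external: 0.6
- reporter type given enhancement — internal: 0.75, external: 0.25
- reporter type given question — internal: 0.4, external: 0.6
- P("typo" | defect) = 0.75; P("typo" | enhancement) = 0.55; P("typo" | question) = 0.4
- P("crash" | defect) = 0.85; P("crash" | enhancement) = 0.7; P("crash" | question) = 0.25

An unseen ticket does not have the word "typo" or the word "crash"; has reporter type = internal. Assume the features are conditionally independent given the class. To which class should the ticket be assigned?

defect: 0.45 × 0.4 × (1−0.75) × (1−0.85) = 0.00675
enhancement: 0.15 × 0.75 × (1−0.55) × (1−0.7) = 0.0151875
question: 0.4 × 0.4 × (1−0.4) × (1−0.25) = 0.072
Highest score → question.

question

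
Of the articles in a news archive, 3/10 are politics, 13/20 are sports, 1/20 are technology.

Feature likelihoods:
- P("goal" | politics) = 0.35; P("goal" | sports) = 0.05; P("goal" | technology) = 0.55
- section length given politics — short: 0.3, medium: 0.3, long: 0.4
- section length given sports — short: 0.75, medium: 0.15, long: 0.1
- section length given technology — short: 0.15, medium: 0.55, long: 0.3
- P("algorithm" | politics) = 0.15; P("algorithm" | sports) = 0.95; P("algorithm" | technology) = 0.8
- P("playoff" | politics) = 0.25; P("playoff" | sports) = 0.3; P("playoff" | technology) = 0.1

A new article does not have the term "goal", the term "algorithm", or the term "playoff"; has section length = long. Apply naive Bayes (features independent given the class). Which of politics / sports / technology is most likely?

politics: 0.3 × (1−0.35) × 0.4 × (1−0.15) × (1−0.25) = 0.049725
sports: 0.65 × (1−0.05) × 0.1 × (1−0.95) × (1−0.3) = 0.00216125
technology: 0.05 × (1−0.55) × 0.3 × (1−0.8) × (1−0.1) = 0.001215
Highest score → politics.

politics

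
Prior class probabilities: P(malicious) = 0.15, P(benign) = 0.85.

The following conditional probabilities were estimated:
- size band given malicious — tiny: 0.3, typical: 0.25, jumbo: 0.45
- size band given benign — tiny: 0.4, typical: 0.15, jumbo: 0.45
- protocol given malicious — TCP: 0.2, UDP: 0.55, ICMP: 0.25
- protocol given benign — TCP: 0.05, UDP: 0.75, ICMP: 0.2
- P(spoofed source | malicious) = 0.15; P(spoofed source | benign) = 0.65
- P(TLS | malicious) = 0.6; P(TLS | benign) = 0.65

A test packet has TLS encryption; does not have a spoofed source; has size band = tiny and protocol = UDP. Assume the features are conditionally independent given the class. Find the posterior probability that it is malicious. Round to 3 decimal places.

0.179

malicious: 0.15 × 0.3 × 0.55 × (1−0.15) × 0.6 = 0.0126225
benign: 0.85 × 0.4 × 0.75 × (1−0.65) × 0.65 = 0.0580125
P(malicious | x) = 0.0126225 / 0.070635 ≈ 0.179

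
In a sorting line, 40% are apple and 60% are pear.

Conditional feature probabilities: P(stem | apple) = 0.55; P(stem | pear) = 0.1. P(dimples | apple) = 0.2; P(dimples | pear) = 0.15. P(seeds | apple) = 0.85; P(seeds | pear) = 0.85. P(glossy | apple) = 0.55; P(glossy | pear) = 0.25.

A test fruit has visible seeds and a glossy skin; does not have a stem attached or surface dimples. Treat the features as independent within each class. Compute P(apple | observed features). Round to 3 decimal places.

apple: 0.4 × (1−0.55) × (1−0.2) × 0.85 × 0.55 = 0.06732
pear: 0.6 × (1−0.1) × (1−0.15) × 0.85 × 0.25 = 0.0975375
P(apple | x) = 0.06732 / 0.1648575 ≈ 0.408

0.408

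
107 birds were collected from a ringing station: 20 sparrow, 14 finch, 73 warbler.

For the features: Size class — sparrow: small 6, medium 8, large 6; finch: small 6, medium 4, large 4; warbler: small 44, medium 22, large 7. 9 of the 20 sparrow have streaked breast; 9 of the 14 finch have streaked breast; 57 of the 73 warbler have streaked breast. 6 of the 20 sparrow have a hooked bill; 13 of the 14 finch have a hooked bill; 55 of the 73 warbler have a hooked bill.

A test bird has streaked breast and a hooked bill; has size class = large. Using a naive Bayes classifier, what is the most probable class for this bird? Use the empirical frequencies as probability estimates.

sparrow: (20/107) × (6/20) × (9/20) × (6/20) ≈ 0.00757009
finch: (14/107) × (4/14) × (9/14) × (13/14) ≈ 0.0223155
warbler: (73/107) × (7/73) × (57/73) × (55/73) ≈ 0.0384863
Highest score → warbler.

warbler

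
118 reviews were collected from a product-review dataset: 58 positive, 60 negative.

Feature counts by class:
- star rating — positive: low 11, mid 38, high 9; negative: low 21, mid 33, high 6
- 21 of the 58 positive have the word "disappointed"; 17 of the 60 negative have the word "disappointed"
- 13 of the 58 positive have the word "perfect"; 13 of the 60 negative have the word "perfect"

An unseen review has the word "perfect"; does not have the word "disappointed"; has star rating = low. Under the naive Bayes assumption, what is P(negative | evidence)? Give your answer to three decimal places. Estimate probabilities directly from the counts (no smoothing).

0.675

positive: (58/118) × (11/58) × (37/58) × (13/58) ≈ 0.0133291
negative: (60/118) × (21/60) × (43/60) × (13/60) ≈ 0.0276342
P(negative | x) = 0.0276342 / 0.0409633 ≈ 0.675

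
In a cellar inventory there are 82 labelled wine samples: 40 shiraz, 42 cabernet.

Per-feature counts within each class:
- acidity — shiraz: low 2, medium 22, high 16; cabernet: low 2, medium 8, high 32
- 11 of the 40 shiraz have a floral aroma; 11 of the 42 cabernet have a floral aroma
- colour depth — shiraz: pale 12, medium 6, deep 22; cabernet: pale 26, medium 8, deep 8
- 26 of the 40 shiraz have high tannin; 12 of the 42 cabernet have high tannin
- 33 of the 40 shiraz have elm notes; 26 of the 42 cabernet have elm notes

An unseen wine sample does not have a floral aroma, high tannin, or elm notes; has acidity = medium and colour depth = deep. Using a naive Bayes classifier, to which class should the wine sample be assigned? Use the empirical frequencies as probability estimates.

shiraz

shiraz: (40/82) × (22/40) × (29/40) × (22/40) × (14/40) × (7/40) ≈ 0.00655263
cabernet: (42/82) × (8/42) × (31/42) × (8/42) × (30/42) × (16/42) ≈ 0.00373226
Highest score → shiraz.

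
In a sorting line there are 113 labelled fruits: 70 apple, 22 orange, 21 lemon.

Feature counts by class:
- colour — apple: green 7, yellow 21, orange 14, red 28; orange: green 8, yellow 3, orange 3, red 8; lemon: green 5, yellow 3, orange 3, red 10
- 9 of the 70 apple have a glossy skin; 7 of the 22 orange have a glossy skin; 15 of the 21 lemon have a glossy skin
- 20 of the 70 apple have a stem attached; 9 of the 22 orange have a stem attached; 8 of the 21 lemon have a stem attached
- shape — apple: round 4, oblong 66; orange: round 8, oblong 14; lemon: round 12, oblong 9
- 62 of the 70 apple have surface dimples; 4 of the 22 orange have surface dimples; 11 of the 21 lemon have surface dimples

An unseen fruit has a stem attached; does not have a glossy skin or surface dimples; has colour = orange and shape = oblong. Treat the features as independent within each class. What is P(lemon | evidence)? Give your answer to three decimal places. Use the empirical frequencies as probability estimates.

0.076

apple: (70/113) × (14/70) × (61/70) × (20/70) × (66/70) × (8/70) ≈ 0.00332392
orange: (22/113) × (3/22) × (15/22) × (9/22) × (14/22) × (18/22) ≈ 0.00385555
lemon: (21/113) × (3/21) × (6/21) × (8/21) × (9/21) × (10/21) ≈ 0.000589725
P(lemon | x) = 0.000589725 / 0.007769195 ≈ 0.076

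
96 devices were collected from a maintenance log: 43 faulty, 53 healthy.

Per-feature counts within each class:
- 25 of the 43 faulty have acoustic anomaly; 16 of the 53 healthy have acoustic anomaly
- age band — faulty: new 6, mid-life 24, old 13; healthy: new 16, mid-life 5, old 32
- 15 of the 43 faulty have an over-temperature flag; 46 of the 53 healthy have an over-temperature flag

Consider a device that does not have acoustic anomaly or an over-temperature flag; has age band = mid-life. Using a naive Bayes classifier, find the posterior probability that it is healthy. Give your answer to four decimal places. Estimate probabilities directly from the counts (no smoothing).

faulty: (43/96) × (18/43) × (24/43) × (28/43) ≈ 0.0681449
healthy: (53/96) × (37/53) × (5/53) × (7/53) ≈ 0.00480227
P(healthy | x) = 0.00480227 / 0.07294717 ≈ 0.0658

0.0658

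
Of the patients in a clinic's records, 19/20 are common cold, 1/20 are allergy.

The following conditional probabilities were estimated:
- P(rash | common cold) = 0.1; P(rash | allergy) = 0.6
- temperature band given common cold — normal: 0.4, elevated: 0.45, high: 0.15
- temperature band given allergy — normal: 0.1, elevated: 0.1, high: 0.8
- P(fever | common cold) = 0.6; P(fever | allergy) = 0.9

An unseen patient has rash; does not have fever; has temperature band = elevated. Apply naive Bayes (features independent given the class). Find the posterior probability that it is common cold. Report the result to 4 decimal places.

0.9828

common cold: 0.95 × 0.1 × 0.45 × (1−0.6) = 0.0171
allergy: 0.05 × 0.6 × 0.1 × (1−0.9) = 0.0003
P(common cold | x) = 0.0171 / 0.0174 ≈ 0.9828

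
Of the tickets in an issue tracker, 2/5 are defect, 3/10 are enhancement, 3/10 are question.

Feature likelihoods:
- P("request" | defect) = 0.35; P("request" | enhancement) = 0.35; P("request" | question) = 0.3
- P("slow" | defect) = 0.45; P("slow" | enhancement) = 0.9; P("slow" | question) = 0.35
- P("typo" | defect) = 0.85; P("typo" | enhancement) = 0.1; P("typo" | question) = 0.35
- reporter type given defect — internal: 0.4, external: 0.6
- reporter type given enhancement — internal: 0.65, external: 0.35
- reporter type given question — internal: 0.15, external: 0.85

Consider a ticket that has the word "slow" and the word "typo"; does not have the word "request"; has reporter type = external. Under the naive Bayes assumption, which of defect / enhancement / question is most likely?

defect: 0.4 × (1−0.35) × 0.45 × 0.85 × 0.6 = 0.05967
enhancement: 0.3 × (1−0.35) × 0.9 × 0.1 × 0.35 = 0.0061425
question: 0.3 × (1−0.3) × 0.35 × 0.35 × 0.85 = 0.02186625
Highest score → defect.

defect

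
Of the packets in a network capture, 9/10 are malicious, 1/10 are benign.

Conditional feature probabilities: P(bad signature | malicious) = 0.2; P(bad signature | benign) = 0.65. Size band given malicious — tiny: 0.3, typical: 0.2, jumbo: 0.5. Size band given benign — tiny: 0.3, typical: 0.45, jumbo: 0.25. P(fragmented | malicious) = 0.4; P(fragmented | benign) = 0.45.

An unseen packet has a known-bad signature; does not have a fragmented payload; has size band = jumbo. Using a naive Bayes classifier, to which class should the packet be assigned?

malicious

malicious: 0.9 × 0.2 × 0.5 × (1−0.4) = 0.054
benign: 0.1 × 0.65 × 0.25 × (1−0.45) = 0.0089375
Highest score → malicious.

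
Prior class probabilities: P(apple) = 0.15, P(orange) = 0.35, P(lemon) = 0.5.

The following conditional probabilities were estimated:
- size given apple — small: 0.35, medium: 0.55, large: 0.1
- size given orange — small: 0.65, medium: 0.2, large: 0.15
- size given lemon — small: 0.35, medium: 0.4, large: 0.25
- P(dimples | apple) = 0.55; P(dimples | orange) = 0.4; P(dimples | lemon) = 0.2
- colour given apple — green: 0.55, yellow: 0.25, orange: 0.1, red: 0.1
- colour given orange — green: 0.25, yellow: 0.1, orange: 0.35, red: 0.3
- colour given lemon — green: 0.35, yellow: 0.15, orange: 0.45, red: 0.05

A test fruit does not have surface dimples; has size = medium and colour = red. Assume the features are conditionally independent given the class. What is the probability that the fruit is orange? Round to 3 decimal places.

apple: 0.15 × 0.55 × (1−0.55) × 0.1 = 0.0037125
orange: 0.35 × 0.2 × (1−0.4) × 0.3 = 0.0126
lemon: 0.5 × 0.4 × (1−0.2) × 0.05 = 0.008
P(orange | x) = 0.0126 / 0.0243125 ≈ 0.518

0.518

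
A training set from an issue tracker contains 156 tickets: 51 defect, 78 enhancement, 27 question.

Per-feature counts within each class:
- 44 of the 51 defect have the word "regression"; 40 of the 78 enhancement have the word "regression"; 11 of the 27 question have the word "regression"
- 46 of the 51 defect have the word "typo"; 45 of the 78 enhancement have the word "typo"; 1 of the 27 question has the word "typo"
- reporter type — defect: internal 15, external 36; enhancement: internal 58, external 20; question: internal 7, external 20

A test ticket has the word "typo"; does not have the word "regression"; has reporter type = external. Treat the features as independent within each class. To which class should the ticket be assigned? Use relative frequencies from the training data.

defect: (51/156) × (7/51) × (46/51) × (36/51) ≈ 0.0285689
enhancement: (78/156) × (38/78) × (45/78) × (20/78) ≈ 0.036034
question: (27/156) × (16/27) × (1/27) × (20/27) ≈ 0.00281383
Highest score → enhancement.

enhancement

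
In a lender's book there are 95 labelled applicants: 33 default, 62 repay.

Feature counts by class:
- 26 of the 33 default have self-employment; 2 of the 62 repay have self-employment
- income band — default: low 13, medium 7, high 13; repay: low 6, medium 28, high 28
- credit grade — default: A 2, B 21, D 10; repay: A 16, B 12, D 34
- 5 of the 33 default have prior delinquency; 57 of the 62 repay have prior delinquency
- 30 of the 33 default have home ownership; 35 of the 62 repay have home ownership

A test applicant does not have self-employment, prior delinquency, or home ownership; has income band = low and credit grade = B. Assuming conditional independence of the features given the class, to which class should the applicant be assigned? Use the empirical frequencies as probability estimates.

default

default: (33/95) × (7/33) × (13/33) × (21/33) × (28/33) × (3/33) ≈ 0.00142482
repay: (62/95) × (60/62) × (6/62) × (12/62) × (5/62) × (27/62) ≈ 0.000415458
Highest score → default.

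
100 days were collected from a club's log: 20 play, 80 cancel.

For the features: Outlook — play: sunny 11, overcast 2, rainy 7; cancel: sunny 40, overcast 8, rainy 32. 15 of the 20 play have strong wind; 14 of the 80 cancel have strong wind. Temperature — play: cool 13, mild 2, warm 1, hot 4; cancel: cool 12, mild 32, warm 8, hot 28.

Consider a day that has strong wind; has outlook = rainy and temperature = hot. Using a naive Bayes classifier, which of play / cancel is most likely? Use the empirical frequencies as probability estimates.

cancel

play: (20/100) × (7/20) × (15/20) × (4/20) = 0.0105
cancel: (80/100) × (32/80) × (14/80) × (28/80) = 0.0196
Highest score → cancel.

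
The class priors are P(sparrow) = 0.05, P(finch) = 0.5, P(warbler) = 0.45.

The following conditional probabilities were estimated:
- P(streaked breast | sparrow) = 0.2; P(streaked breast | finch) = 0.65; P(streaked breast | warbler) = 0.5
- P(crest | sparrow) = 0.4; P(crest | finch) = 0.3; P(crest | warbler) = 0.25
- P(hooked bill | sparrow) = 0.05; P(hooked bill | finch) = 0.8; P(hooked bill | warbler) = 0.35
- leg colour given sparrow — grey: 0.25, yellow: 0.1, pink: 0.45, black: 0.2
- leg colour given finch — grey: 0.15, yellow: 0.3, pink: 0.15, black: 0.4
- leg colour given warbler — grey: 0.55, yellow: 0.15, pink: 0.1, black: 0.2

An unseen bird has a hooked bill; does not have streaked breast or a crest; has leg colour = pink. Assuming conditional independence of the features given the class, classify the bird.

sparrow: 0.05 × (1−0.2) × (1−0.4) × 0.05 × 0.45 = 0.00054
finch: 0.5 × (1−0.65) × (1−0.3) × 0.8 × 0.15 = 0.0147
warbler: 0.45 × (1−0.5) × (1−0.25) × 0.35 × 0.1 = 0.00590625
Highest score → finch.

finch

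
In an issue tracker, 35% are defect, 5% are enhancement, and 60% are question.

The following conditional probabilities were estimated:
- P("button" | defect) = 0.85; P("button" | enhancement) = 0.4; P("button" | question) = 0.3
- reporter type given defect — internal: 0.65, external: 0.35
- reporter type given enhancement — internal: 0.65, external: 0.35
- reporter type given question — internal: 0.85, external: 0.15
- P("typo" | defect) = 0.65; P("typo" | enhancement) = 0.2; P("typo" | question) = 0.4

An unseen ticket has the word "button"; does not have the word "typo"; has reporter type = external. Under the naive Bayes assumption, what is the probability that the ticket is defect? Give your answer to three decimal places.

defect: 0.35 × 0.85 × 0.35 × (1−0.65) = 0.03644375
enhancement: 0.05 × 0.4 × 0.35 × (1−0.2) = 0.0056
question: 0.6 × 0.3 × 0.15 × (1−0.4) = 0.0162
P(defect | x) = 0.03644375 / 0.05824375 ≈ 0.626

0.626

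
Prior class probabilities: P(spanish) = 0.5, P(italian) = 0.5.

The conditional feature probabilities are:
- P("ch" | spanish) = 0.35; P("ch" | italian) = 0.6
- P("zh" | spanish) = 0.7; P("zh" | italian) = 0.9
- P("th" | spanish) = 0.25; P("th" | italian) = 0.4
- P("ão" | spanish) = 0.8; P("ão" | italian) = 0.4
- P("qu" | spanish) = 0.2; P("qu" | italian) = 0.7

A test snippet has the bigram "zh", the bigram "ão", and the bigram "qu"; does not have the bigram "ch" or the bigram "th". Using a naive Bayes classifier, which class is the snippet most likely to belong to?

spanish: 0.5 × (1−0.35) × 0.7 × (1−0.25) × 0.8 × 0.2 = 0.0273
italian: 0.5 × (1−0.6) × 0.9 × (1−0.4) × 0.4 × 0.7 = 0.03024
Highest score → italian.

italian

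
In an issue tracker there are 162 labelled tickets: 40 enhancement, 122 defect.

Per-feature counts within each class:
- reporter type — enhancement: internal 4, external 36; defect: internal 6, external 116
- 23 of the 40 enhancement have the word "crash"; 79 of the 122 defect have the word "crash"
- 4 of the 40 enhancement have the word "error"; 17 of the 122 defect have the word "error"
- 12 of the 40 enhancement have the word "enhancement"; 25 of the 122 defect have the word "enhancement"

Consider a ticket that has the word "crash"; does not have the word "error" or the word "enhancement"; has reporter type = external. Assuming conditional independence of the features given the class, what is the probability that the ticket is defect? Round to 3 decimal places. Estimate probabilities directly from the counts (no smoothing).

enhancement: (40/162) × (36/40) × (23/40) × (36/40) × (28/40) = 0.0805
defect: (122/162) × (116/122) × (79/122) × (105/122) × (97/122) ≈ 0.317287
P(defect | x) = 0.317287 / 0.397787 ≈ 0.798

0.798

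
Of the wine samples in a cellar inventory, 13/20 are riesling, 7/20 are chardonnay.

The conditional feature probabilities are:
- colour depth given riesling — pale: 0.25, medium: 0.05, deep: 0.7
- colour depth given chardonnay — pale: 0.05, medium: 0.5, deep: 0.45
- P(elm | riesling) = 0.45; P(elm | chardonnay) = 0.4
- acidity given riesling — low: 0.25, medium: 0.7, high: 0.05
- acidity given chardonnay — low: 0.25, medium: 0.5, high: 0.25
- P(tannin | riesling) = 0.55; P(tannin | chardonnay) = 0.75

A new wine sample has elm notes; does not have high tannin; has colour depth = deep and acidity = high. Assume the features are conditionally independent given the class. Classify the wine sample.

riesling

riesling: 0.65 × 0.7 × 0.45 × 0.05 × (1−0.55) = 0.004606875
chardonnay: 0.35 × 0.45 × 0.4 × 0.25 × (1−0.75) = 0.0039375
Highest score → riesling.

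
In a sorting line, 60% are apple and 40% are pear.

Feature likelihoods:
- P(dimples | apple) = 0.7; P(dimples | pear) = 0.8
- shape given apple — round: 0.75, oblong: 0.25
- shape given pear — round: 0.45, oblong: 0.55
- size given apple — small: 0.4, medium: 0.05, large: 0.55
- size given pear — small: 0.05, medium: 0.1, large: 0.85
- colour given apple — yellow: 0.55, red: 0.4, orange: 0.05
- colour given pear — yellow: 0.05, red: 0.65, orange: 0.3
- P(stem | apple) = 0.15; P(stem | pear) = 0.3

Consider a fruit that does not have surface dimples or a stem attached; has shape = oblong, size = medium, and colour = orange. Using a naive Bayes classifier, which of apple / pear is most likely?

apple: 0.6 × (1−0.7) × 0.25 × 0.05 × 0.05 × (1−0.15) = 0.000095625
pear: 0.4 × (1−0.8) × 0.55 × 0.1 × 0.3 × (1−0.3) = 0.000924
Highest score → pear.

pear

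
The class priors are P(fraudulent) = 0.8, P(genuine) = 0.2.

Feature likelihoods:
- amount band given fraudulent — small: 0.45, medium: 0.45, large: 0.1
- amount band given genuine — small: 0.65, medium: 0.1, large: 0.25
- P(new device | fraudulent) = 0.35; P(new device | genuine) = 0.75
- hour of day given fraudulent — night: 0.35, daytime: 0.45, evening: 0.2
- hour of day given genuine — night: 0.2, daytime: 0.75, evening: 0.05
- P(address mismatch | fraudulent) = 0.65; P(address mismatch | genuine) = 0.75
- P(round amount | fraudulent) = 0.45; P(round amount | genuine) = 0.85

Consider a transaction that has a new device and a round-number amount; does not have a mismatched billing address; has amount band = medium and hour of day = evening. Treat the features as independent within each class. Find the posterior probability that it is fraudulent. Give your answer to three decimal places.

fraudulent: 0.8 × 0.45 × 0.35 × 0.2 × (1−0.65) × 0.45 = 0.003969
genuine: 0.2 × 0.1 × 0.75 × 0.05 × (1−0.75) × 0.85 = 0.000159375
P(fraudulent | x) = 0.003969 / 0.004128375 ≈ 0.961

0.961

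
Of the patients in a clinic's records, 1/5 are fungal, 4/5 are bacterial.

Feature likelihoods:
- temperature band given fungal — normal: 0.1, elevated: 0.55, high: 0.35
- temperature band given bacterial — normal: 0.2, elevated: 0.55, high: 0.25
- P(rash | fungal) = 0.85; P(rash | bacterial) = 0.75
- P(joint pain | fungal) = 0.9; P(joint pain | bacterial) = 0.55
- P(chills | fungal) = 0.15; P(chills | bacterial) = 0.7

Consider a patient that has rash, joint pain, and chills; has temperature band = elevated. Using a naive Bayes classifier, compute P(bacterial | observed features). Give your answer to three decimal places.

0.910

fungal: 0.2 × 0.55 × 0.85 × 0.9 × 0.15 = 0.0126225
bacterial: 0.8 × 0.55 × 0.75 × 0.55 × 0.7 = 0.12705
P(bacterial | x) = 0.12705 / 0.1396725 ≈ 0.910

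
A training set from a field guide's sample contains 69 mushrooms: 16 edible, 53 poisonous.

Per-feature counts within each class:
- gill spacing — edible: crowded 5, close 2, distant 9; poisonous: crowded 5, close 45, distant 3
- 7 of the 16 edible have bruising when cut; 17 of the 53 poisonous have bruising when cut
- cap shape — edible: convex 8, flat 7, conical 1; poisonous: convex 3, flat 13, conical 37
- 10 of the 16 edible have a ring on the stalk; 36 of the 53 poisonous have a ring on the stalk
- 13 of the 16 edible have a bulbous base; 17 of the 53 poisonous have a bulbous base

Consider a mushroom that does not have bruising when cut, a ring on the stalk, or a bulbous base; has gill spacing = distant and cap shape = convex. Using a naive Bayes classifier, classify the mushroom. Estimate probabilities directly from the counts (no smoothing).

edible: (16/69) × (9/16) × (9/16) × (8/16) × (6/16) × (3/16) ≈ 0.0025794
poisonous: (53/69) × (3/53) × (36/53) × (3/53) × (17/53) × (36/53) ≈ 0.000364203
Highest score → edible.

edible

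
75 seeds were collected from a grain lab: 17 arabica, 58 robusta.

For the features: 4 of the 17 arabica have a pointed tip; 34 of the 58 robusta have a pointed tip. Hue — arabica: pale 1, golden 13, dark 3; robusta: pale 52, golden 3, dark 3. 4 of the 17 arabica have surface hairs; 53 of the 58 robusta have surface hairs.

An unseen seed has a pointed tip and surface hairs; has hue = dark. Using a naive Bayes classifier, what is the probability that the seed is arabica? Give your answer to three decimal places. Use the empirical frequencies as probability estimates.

0.094

arabica: (17/75) × (4/17) × (3/17) × (4/17) ≈ 0.00221453
robusta: (58/75) × (34/58) × (3/58) × (53/58) ≈ 0.0214269
P(arabica | x) = 0.00221453 / 0.02364143 ≈ 0.094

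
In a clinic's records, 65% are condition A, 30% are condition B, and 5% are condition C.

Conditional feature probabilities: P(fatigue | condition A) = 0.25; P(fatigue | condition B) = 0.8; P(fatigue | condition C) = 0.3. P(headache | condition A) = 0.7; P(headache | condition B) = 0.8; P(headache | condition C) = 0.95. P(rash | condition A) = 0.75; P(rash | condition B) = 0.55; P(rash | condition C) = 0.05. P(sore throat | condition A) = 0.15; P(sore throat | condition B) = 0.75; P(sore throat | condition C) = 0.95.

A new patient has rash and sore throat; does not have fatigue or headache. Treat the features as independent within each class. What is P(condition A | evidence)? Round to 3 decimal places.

0.766

condition A: 0.65 × (1−0.25) × (1−0.7) × 0.75 × 0.15 = 0.016453125
condition B: 0.3 × (1−0.8) × (1−0.8) × 0.55 × 0.75 = 0.00495
condition C: 0.05 × (1−0.3) × (1−0.95) × 0.05 × 0.95 = 0.000083125
P(condition A | x) = 0.016453125 / 0.02148625 ≈ 0.766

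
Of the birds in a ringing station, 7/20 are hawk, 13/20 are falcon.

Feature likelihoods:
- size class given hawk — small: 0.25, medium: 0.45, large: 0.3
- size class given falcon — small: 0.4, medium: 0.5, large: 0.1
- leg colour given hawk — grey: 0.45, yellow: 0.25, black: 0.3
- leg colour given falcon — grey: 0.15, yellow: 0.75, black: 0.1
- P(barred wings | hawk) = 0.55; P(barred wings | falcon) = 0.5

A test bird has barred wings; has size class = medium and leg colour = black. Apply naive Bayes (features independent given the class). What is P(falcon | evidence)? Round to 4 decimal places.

0.3847

hawk: 0.35 × 0.45 × 0.3 × 0.55 = 0.0259875
falcon: 0.65 × 0.5 × 0.1 × 0.5 = 0.01625
P(falcon | x) = 0.01625 / 0.0422375 ≈ 0.3847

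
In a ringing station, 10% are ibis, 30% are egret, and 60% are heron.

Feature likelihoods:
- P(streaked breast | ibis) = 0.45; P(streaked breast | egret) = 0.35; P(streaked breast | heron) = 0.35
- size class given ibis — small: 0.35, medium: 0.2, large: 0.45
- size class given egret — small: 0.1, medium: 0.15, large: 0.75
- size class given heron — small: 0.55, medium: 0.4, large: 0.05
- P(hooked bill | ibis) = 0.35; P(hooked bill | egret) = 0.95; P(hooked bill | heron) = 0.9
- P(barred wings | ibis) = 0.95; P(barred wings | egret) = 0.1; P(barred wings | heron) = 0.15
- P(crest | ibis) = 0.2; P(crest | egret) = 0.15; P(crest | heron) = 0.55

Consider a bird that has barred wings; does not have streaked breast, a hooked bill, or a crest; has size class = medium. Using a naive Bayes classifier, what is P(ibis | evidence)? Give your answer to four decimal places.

0.8219

ibis: 0.1 × (1−0.45) × 0.2 × (1−0.35) × 0.95 × (1−0.2) = 0.005434
egret: 0.3 × (1−0.35) × 0.15 × (1−0.95) × 0.1 × (1−0.15) = 0.0001243125
heron: 0.6 × (1−0.35) × 0.4 × (1−0.9) × 0.15 × (1−0.55) = 0.001053
P(ibis | x) = 0.005434 / 0.0066113125 ≈ 0.8219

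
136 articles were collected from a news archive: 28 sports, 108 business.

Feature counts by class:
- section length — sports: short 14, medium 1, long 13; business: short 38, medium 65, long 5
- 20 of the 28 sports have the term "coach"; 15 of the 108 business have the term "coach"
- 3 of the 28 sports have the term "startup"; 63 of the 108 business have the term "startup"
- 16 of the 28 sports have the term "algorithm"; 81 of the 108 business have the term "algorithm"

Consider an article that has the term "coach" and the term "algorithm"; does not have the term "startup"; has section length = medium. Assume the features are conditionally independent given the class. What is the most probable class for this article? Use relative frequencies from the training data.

business

sports: (28/136) × (1/28) × (20/28) × (25/28) × (16/28) ≈ 0.00267964
business: (108/136) × (65/108) × (15/108) × (45/108) × (81/108) ≈ 0.020744
Highest score → business.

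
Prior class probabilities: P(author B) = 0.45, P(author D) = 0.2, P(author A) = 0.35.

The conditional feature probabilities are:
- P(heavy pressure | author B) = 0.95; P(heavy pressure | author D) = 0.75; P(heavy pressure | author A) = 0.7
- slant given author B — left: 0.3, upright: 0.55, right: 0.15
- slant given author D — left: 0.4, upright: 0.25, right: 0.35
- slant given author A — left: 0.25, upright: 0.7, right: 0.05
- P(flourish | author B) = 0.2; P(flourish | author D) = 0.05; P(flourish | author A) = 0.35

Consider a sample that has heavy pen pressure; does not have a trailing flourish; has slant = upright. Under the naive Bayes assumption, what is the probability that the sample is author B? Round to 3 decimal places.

0.561

author B: 0.45 × 0.95 × 0.55 × (1−0.2) = 0.1881
author D: 0.2 × 0.75 × 0.25 × (1−0.05) = 0.035625
author A: 0.35 × 0.7 × 0.7 × (1−0.35) = 0.111475
P(author B | x) = 0.1881 / 0.3352 ≈ 0.561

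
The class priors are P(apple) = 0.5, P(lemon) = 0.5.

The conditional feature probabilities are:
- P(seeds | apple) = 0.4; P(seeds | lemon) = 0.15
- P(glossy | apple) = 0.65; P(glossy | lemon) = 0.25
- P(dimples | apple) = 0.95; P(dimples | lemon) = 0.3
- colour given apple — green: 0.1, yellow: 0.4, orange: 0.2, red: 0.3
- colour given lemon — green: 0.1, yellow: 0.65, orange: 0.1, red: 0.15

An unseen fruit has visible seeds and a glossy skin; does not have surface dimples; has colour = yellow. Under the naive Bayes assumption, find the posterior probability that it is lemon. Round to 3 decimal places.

apple: 0.5 × 0.4 × 0.65 × (1−0.95) × 0.4 = 0.0026
lemon: 0.5 × 0.15 × 0.25 × (1−0.3) × 0.65 = 0.00853125
P(lemon | x) = 0.00853125 / 0.01113125 ≈ 0.766

0.766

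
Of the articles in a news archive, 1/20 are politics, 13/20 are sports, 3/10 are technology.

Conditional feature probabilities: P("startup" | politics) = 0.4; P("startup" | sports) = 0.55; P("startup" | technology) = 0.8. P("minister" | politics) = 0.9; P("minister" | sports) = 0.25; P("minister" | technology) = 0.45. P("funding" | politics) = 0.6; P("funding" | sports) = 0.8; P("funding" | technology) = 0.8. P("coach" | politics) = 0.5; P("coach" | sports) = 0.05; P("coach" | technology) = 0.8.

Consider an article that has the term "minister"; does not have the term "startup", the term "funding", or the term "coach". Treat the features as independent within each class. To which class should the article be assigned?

sports

politics: 0.05 × (1−0.4) × 0.9 × (1−0.6) × (1−0.5) = 0.0054
sports: 0.65 × (1−0.55) × 0.25 × (1−0.8) × (1−0.05) = 0.01389375
technology: 0.3 × (1−0.8) × 0.45 × (1−0.8) × (1−0.8) = 0.00108
Highest score → sports.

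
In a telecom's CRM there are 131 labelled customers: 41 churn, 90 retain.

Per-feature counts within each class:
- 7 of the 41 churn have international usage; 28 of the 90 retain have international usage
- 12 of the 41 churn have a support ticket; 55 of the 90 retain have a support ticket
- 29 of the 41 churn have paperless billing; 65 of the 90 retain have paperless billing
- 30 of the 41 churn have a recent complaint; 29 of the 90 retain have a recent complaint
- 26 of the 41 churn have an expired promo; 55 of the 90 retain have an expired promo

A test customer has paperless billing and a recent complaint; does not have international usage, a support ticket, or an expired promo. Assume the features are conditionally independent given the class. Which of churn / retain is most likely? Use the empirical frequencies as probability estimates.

churn

churn: (41/131) × (34/41) × (29/41) × (29/41) × (30/41) × (15/41) ≈ 0.0347601
retain: (90/131) × (62/90) × (35/90) × (65/90) × (29/90) × (35/90) ≈ 0.016657
Highest score → churn.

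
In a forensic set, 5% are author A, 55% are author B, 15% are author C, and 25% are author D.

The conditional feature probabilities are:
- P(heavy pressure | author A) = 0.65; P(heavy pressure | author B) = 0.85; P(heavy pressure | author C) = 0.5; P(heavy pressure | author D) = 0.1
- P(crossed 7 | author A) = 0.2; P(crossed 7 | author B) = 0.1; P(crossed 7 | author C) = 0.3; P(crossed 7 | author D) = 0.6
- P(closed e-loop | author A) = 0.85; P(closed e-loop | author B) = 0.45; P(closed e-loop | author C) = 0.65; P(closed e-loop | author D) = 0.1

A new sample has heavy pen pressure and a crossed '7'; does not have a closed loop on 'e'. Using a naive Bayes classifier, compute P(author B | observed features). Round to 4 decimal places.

author A: 0.05 × 0.65 × 0.2 × (1−0.85) = 0.000975
author B: 0.55 × 0.85 × 0.1 × (1−0.45) = 0.0257125
author C: 0.15 × 0.5 × 0.3 × (1−0.65) = 0.007875
author D: 0.25 × 0.1 × 0.6 × (1−0.1) = 0.0135
P(author B | x) = 0.0257125 / 0.0480625 ≈ 0.5350

0.5350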